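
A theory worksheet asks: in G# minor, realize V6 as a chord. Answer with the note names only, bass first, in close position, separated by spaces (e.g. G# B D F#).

F## A# D#

In G# minor, scale degree 5 is D#. The dominant is major (leading tone raised), so V is a major triad.
Stacking thirds from D# gives D#-F##-A#.
With the 6 figure the chord is in first inversion; from the bass F## upward in close position it reads F##-A#-D#.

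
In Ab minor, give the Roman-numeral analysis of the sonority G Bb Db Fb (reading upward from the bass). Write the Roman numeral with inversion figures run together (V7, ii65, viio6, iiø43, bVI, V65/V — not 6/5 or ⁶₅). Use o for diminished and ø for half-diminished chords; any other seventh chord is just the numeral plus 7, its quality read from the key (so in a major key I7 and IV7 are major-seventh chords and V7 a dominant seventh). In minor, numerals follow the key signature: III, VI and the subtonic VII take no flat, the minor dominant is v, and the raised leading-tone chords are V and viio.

viio7

The pitches G-Bb-Db-Fb form a fully diminished seventh chord rooted on G.
In Ab minor, G is the leading tone; the diatonic fully diminished seventh chord there is viio7.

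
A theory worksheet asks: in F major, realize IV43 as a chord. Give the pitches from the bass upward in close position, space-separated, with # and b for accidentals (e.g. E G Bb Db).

F A Bb D

The numeral's case and figure indicate a major seventh chord. In F major its root, scale degree 4, is Bb.
That chord is spelled Bb-D-F-A.
The figured bass 43 indicates second inversion, placing the fifth (F) in the bass: F-A-Bb-D.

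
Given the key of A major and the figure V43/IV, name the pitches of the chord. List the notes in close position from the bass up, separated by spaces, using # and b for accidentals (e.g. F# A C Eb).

V43/IV is a secondary dominant — the dominant seventh of IV. IV in A major is D, so the applied chord's root is A, a perfect fifth above.
Building a dominant seventh chord on A gives A-C#-E-G.
With the 43 figure the chord is in second inversion; from the bass E upward in close position it reads E-G-A-C#.

E G A C#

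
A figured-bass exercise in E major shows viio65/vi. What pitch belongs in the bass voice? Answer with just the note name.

D#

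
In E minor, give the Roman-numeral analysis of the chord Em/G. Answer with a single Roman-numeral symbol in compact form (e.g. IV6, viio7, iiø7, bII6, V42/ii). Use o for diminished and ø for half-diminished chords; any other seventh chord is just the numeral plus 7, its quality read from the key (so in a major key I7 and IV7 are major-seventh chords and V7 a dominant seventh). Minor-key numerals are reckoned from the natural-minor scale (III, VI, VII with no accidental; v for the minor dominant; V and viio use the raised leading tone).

i6

The pitches E-G-B form a minor triad rooted on E.
In E minor, E is the tonic; the diatonic minor triad there is i.
With G in the bass the chord is in first inversion, so the figured bass is 6.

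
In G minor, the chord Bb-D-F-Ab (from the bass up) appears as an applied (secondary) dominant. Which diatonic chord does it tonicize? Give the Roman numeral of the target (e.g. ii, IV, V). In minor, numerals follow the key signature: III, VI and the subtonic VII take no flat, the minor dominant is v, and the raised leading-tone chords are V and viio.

VI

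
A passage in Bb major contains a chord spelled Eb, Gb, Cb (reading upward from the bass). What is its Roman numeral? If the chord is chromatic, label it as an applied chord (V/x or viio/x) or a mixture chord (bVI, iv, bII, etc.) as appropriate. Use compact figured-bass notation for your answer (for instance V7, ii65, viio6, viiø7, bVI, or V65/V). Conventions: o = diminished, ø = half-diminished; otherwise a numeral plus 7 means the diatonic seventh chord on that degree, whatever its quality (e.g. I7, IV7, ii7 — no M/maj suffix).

bII6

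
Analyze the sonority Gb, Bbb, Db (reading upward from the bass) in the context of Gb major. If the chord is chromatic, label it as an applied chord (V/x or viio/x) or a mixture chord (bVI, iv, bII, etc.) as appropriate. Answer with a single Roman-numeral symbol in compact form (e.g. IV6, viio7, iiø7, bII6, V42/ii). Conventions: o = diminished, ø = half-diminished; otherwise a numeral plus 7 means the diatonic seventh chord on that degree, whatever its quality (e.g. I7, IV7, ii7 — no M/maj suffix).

i

Stacked in thirds the chord is Gb-Bbb-Db: a minor triad on Gb.
Gb is the first degree of Gb major. This is the minor tonic, borrowed from the parallel minor.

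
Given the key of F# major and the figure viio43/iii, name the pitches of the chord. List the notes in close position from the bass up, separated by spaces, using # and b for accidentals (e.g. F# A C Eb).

viio43/iii is a secondary leading-tone chord. The target iii is A# in F# major; the applied chord is rooted a semitone below, on G##.
Building a fully diminished seventh chord on G## gives G##-B#-D#-F#.
With the 43 figure the chord is in second inversion; from the bass D# upward in close position it reads D#-F#-G##-B#.

D# F# G## B#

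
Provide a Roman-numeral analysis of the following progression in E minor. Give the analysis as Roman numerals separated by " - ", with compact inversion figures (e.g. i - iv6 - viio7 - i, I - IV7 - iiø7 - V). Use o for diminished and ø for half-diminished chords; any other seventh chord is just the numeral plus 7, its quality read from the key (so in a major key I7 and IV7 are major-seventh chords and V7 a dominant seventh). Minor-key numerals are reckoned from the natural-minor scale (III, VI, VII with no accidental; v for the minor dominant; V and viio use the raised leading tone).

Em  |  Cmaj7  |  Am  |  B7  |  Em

i - VI7 - iv - V7 - i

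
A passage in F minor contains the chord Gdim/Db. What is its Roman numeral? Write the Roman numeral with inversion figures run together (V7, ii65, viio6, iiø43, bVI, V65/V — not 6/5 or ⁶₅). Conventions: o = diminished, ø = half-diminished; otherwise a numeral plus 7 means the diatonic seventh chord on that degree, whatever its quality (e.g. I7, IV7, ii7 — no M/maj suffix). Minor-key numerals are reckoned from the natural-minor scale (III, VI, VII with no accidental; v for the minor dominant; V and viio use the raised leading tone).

iio64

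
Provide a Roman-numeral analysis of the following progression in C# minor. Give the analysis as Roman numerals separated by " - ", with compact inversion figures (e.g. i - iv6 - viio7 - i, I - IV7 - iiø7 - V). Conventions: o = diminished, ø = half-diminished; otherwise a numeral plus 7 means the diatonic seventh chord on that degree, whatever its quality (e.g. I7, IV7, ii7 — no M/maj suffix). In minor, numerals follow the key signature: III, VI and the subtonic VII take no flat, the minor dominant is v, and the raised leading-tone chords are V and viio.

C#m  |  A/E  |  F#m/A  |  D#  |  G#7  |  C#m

i - VI64 - iv6 - V/V - V7 - i

C#m has root C#, degree 1 in C# minor, so i.
A/E: root A is the submediant; major triad there is VI64.
F#m/A has root F#, degree 4 in C# minor, so iv6.
D#: chromatic; D# is V of V, so V/V.
G#7: root G# is the dominant; dominant seventh chord there is V7.
C#m has root C#, degree 1 in C# minor, so i.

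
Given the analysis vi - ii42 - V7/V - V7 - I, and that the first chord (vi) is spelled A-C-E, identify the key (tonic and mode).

The anchor chord is a minor triad on A, labeled vi.
vi on A implies A is the submediant; that puts the tonic at C, and the lowercase numeral fits major mode.

C major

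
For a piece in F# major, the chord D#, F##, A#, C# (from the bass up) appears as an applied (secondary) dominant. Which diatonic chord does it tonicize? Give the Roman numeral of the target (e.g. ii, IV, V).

ii

The chord is a dominant seventh chord on D#.
A dominant resolves down a perfect fifth: D# → G#. In F# major, G# is scale degree 2, i.e. ii.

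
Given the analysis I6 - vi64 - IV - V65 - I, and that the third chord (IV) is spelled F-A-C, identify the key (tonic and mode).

The anchor chord is a major triad on F, labeled IV.
IV on F implies F is the subdominant; that puts the tonic at C, and the uppercase numeral fits major mode.

C major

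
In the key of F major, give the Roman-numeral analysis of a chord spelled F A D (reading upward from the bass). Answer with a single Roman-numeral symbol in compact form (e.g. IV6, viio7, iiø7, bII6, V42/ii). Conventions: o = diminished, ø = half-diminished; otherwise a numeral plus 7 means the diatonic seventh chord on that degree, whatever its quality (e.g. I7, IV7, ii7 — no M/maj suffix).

The pitches D-F-A form a minor triad rooted on D.
In F major, D is the submediant; the diatonic minor triad there is vi.
With F in the bass the chord is in first inversion, so the figured bass is 6.

vi6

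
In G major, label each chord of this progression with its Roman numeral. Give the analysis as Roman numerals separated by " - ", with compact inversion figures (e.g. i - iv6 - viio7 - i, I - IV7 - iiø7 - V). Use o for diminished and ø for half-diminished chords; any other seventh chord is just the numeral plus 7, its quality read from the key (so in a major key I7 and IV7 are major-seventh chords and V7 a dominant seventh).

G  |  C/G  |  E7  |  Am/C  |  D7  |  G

G has root G, degree 1 in G major, so I.
C/G has root C, degree 4 in G major, so IV64.
E7: chromatic; E is V of ii, so V7/ii.
Am/C has root A, degree 2 in G major, so ii6.
D7 has root D, degree 5 in G major, so V7.
G: major triad on G = scale degree 1 → I.

I - IV64 - V7/ii - ii6 - V7 - I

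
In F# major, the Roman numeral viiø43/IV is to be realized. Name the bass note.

E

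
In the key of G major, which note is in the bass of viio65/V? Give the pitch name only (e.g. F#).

E

The applied chord viio65/V is rooted on C#: C#-E-G-Bb.
The figure 65 means first inversion — the third is in the bass.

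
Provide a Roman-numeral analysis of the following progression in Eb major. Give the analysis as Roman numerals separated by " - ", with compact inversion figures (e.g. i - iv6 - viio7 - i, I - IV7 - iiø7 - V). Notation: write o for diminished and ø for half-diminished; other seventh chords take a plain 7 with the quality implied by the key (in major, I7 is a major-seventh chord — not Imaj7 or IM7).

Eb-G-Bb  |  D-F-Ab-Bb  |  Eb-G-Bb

Eb-G-Bb has root Eb, degree 1 in Eb major, so I.
D-F-Ab-Bb has root Bb, degree 5 in Eb major, so V65.
Eb-G-Bb: root Eb is the tonic; major triad there is I.

I - V65 - I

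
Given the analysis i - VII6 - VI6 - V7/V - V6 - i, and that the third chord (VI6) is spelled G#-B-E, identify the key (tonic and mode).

G# minor

The anchor chord is a major triad on E, labeled VI6.
VI6 on E implies E is the submediant; that puts the tonic at G#, and the uppercase numeral fits minor mode.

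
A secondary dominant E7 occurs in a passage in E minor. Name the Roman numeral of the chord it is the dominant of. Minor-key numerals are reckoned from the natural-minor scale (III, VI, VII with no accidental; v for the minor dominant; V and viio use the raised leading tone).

iv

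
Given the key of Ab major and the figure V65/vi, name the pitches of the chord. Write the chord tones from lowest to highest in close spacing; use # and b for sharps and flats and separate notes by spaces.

E G Bb C

V65/vi is a secondary dominant — the dominant seventh of vi. vi in Ab major is F, so the applied chord's root is C, a perfect fifth above.
Building a dominant seventh chord on C gives C-E-G-Bb.
With the 65 figure the chord is in first inversion; from the bass E upward in close position it reads E-G-Bb-C.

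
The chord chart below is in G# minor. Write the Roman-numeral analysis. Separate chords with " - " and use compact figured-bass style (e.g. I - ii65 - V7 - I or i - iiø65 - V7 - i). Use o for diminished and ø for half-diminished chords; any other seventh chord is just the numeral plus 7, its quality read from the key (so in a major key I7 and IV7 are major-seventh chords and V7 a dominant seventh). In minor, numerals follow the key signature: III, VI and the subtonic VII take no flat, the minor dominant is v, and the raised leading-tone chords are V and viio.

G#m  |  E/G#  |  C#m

i - VI6 - iv

G#m has root G#, degree 1 in G# minor, so i.
E/G#: major triad on E = scale degree 6 → VI6.
C#m: minor triad on C# = scale degree 4 → iv.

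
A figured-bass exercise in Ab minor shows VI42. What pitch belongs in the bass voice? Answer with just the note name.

VI in Ab minor has root Fb; the chord is Fb-Ab-Cb-Eb.
The figure 42 means third inversion — the seventh is in the bass.

Eb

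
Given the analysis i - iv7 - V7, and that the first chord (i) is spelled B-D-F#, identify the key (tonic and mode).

The chord Bm is a minor triad rooted on B; its label is i.
If B is scale degree 1 and the mode makes that degree carry a minor triad, the tonic is B and the mode is minor.

B minor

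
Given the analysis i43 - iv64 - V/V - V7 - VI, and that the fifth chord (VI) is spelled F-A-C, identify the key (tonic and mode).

A minor

The anchor chord is a major triad on F, labeled VI.
Counting down 5 scale steps from F places the tonic on A; a major triad on degree 6 is diatonic only in minor.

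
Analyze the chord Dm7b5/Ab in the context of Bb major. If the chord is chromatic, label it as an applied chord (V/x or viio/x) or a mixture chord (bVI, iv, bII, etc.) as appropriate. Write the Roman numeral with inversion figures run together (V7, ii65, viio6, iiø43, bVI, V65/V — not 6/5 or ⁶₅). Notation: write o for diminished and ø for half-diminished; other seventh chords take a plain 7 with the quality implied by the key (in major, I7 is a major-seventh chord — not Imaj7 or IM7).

The pitches D-F-Ab-C form a half-diminished seventh chord rooted on D.
D sits a half step below Eb (IV in Bb major); a diminished chord there is the applied leading-tone chord of IV.
With Ab in the bass the chord is in second inversion, so the figured bass is 43.

viiø43/IV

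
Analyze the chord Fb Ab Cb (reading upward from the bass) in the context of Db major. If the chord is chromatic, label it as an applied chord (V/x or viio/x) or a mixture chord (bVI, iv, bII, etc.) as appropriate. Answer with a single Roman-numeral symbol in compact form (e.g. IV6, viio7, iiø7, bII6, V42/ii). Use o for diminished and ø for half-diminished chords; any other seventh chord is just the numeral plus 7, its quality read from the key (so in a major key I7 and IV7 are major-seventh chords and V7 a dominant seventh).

Stacked in thirds the chord is Fb-Ab-Cb: a major triad on Fb.
Fb is the lowered third degree of Db major (diatonic 3 would be F). This is a major triad on the lowered third degree, borrowed from the parallel minor.

bIII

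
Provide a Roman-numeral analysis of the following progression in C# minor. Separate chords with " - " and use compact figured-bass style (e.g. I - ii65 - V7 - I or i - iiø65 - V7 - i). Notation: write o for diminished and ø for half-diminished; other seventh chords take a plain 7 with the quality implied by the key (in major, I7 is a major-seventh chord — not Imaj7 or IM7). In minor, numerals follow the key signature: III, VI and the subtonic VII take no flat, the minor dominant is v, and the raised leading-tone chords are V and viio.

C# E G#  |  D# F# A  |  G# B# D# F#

C#-E-G#: root C# is the tonic; minor triad there is i.
D#-F#-A: diminished triad on D# = scale degree 2 → iio.
G#-B#-D#-F#: root G# is the dominant; dominant seventh chord there is V7.

i - iio - V7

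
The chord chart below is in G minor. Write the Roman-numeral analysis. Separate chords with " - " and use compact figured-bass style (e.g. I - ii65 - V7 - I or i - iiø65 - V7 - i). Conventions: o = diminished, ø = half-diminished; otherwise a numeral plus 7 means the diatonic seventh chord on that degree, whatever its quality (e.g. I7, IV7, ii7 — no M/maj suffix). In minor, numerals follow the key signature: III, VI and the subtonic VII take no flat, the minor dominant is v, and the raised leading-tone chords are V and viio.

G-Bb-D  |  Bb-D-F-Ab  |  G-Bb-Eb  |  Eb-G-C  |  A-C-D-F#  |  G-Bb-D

G-Bb-D: root G is the tonic; minor triad there is i.
Bb-D-F-Ab: a dominant seventh chord on Bb, the applied dominant of VI → V7/VI.
G-Bb-Eb: major triad on Eb = scale degree 6 → VI6.
Eb-G-C: minor triad on C = scale degree 4 → iv6.
A-C-D-F# has root D, degree 5 in G minor, so V43.
G-Bb-D: minor triad on G = scale degree 1 → i.

i - V7/VI - VI6 - iv6 - V43 - i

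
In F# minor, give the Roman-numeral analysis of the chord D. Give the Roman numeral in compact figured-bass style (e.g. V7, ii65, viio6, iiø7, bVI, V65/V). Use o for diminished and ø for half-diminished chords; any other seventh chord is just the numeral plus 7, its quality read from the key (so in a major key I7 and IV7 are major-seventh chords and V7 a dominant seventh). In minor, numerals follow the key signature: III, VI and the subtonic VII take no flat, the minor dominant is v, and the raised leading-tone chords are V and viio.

VI

Stacked in thirds the chord is D-F#-A: a major triad on D.
In F# minor, D is the submediant; the diatonic major triad there is VI.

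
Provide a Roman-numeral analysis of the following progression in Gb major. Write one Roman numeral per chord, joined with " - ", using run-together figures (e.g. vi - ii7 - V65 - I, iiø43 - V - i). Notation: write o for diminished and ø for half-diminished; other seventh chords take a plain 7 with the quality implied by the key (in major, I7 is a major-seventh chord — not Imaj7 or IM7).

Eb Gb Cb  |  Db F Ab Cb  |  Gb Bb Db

Eb-Gb-Cb: major triad on Cb = scale degree 4 → IV6.
Db-F-Ab-Cb: root Db is the dominant; dominant seventh chord there is V7.
Gb-Bb-Db: major triad on Gb = scale degree 1 → I.

IV6 - V7 - I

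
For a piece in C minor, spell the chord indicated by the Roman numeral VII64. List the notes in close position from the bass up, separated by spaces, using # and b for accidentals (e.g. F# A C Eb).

In C minor, scale degree 7 is Bb, and the diatonic chord built there is a major triad.
Stacking thirds from Bb gives Bb-D-F.
The figured bass 64 indicates second inversion, placing the fifth (F) in the bass: F-Bb-D.

F Bb D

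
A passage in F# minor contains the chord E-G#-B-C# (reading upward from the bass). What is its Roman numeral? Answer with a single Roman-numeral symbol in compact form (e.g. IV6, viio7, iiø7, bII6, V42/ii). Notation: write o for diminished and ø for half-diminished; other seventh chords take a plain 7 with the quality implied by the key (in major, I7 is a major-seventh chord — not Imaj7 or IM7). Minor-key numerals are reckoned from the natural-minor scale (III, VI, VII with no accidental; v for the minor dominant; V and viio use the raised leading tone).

The pitches C#-E-G#-B form a minor seventh chord rooted on C#.
In F# minor, C# is the dominant; the diatonic minor seventh chord there is v7.
With E in the bass the chord is in first inversion, so the figured bass is 65.

v65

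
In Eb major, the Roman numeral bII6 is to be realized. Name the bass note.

bII in Eb major has root Fb; the chord is Fb-Ab-Cb.
The figure 6 means first inversion — the third is in the bass.

Ab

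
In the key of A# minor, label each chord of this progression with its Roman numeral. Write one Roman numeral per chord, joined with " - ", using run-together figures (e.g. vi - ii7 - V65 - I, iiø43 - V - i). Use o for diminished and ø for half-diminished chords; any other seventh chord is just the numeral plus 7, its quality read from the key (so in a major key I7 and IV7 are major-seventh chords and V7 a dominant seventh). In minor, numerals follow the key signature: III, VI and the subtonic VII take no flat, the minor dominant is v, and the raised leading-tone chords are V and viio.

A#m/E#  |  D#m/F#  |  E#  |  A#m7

i64 - iv6 - V - i7

A#m/E#: root A# is the tonic; minor triad there is i64.
D#m/F# has root D#, degree 4 in A# minor, so iv6.
E#: major triad on E# = scale degree 5 → V.
A#m7: root A# is the tonic; minor seventh chord there is i7.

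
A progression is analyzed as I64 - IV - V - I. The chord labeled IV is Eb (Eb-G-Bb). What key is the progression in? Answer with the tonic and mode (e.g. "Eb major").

Bb major

The chord Eb is a major triad rooted on Eb; its label is IV.
IV on Eb implies Eb is the subdominant; that puts the tonic at Bb, and the uppercase numeral fits major mode.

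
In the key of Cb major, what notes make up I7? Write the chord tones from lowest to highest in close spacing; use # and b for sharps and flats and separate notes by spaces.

Cb Eb Gb Bb

The numeral's case and figure indicate a major seventh chord. In Cb major its root, scale degree 1, is Cb.
Stacking thirds from Cb gives Cb-Eb-Gb-Bb.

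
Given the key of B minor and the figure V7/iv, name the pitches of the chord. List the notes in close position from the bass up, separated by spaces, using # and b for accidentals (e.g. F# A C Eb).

The slash means an applied dominant: we want the dominant of iv. In B minor, iv is E minor, and its dominant is built on B.
Building a dominant seventh chord on B gives B-D#-F#-A.

B D# F# A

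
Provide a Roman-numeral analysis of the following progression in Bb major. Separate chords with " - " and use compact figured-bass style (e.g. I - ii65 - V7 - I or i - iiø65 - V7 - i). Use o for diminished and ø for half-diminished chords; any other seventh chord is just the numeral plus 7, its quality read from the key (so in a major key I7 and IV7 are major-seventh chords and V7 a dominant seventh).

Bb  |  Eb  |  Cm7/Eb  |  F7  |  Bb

I - IV - ii65 - V7 - I

Bb has root Bb, degree 1 in Bb major, so I.
Eb has root Eb, degree 4 in Bb major, so IV.
Cm7/Eb: root C is the supertonic; minor seventh chord there is ii65.
F7: dominant seventh chord on F = scale degree 5 → V7.
Bb has root Bb, degree 1 in Bb major, so I.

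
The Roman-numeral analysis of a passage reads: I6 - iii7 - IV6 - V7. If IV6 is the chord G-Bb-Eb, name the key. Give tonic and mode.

Bb major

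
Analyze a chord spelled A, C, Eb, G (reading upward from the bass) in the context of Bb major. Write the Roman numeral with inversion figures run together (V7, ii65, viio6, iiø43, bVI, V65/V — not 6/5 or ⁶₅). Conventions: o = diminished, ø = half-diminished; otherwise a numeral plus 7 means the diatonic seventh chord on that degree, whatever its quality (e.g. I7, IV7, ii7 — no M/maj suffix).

Stacked in thirds the chord is A-C-Eb-G: a half-diminished seventh chord on A.
A is scale degree 7 in Bb major, and a half-diminished seventh chord on that degree is written viiø7.

viiø7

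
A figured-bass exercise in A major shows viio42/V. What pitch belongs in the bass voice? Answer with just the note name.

C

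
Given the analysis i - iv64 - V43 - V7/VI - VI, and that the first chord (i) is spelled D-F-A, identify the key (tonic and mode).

The anchor chord is a minor triad on D, labeled i.
If D is scale degree 1 and the mode makes that degree carry a minor triad, the tonic is D and the mode is minor.

D minor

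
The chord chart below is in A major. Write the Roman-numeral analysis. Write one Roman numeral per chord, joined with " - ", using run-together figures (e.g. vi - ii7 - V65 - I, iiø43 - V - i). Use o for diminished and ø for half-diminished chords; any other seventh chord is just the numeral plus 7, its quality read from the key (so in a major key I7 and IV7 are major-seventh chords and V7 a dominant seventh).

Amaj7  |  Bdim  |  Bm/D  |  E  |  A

I7 - iio - ii6 - V - I

Amaj7: major seventh chord on A = scale degree 1 → I7.
Bdim: diminished triad on B — chromatic; iio (borrowed from the parallel minor).
Bm/D: root B is the supertonic; minor triad there is ii6.
E has root E, degree 5 in A major, so V.
A: major triad on A = scale degree 1 → I.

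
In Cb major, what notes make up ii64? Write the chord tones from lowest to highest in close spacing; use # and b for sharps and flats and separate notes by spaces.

Ab Db Fb

The numeral's case and figure indicate a minor triad. In Cb major its root, scale degree 2, is Db.
That chord is spelled Db-Fb-Ab.
With the 64 figure the chord is in second inversion; from the bass Ab upward in close position it reads Ab-Db-Fb.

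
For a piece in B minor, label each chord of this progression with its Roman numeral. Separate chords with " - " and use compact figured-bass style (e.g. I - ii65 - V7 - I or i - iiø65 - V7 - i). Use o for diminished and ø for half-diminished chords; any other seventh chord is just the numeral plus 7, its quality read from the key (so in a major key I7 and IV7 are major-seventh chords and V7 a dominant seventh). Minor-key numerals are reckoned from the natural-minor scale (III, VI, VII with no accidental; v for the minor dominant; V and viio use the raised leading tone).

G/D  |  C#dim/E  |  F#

VI64 - iio6 - V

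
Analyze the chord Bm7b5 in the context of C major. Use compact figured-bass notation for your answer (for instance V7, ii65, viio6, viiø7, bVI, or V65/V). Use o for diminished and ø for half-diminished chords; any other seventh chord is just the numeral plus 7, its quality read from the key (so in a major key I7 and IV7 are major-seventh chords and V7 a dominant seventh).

viiø7

The pitches B-D-F-A form a half-diminished seventh chord rooted on B.
In C major, B is the leading tone; the diatonic half-diminished seventh chord there is viiø7.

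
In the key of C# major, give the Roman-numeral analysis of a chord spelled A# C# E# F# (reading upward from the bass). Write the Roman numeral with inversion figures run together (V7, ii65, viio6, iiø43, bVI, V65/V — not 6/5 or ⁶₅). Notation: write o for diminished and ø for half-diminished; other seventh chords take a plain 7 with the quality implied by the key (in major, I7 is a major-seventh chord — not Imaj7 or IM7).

IV65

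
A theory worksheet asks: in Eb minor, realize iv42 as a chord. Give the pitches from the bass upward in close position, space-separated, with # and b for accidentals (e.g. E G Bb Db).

The numeral's case and figure indicate a minor seventh chord. In Eb minor its root, the subdominant, is Ab.
Stacking thirds from Ab gives Ab-Cb-Eb-Gb.
The figured bass 42 indicates third inversion, placing the seventh (Gb) in the bass: Gb-Ab-Cb-Eb.

Gb Ab Cb Eb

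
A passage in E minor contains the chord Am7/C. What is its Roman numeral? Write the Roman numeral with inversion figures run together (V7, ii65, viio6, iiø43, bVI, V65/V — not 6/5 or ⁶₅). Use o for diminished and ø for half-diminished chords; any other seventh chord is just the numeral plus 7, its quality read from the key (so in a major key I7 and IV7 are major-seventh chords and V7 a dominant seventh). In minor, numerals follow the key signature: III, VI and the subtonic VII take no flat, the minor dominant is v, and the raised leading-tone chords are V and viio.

iv65

The pitches A-C-E-G form a minor seventh chord rooted on A.
A is scale degree 4 in E minor, and a minor seventh chord on that degree is written iv7.
With C in the bass the chord is in first inversion, so the figured bass is 65.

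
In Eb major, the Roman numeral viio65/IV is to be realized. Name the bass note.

Bb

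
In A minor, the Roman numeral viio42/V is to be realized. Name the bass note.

The applied chord viio42/V is rooted on D#: D#-F#-A-C.
The figure 42 means third inversion — the seventh is in the bass.

C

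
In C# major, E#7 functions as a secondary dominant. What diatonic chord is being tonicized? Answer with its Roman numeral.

The chord is a dominant seventh chord on E#.
A dominant resolves down a perfect fifth: E# → A#. In C# major, A# is scale degree 6, i.e. vi.

vi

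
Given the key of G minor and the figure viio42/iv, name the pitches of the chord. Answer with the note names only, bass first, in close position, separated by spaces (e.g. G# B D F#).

Ab B D F

viio42/iv is a secondary leading-tone chord. The target iv is C in G minor; the applied chord is rooted a semitone below, on B.
Building a fully diminished seventh chord on B gives B-D-F-Ab.
With the 42 figure the chord is in third inversion; from the bass Ab upward in close position it reads Ab-B-D-F.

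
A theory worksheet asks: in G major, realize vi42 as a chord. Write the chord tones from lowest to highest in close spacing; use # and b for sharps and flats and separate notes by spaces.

The numeral's case and figure indicate a minor seventh chord. In G major its root, scale degree 6, is E.
That chord is spelled E-G-B-D.
With the 42 figure the chord is in third inversion; from the bass D upward in close position it reads D-E-G-B.

D E G B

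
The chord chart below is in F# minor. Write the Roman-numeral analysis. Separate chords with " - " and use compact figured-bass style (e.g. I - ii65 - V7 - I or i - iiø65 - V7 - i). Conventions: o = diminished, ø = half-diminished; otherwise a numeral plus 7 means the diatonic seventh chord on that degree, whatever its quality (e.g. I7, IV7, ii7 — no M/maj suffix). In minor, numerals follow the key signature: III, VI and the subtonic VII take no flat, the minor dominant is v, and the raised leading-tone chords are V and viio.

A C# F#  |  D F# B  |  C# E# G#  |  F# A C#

i6 - iv6 - V - i

A-C#-F#: minor triad on F# = scale degree 1 → i6.
D-F#-B has root B, degree 4 in F# minor, so iv6.
C#-E#-G#: root C# is the dominant; major triad there is V.
F#-A-C# has root F#, degree 1 in F# minor, so i.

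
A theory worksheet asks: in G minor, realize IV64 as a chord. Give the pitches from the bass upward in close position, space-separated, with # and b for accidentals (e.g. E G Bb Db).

G C E

IV64 is the major subdominant, borrowed from the parallel major. In G minor that root is C.
So the chord is C-E-G.
With the 64 figure the chord is in second inversion; from the bass G upward in close position it reads G-C-E.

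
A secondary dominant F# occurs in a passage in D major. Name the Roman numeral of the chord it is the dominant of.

The chord is a major triad on F#.
A dominant resolves down a perfect fifth: F# → B. In D major, B is scale degree 6, i.e. vi.

vi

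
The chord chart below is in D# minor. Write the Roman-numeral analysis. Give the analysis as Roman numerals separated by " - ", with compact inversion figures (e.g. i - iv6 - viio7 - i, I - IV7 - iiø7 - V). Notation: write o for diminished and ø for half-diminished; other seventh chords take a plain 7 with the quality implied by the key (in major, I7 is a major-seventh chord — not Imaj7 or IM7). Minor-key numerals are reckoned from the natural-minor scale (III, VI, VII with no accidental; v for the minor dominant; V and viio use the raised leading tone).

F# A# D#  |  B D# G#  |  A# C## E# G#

F#-A#-D#: root D# is the tonic; minor triad there is i6.
B-D#-G#: minor triad on G# = scale degree 4 → iv6.
A#-C##-E#-G# has root A#, degree 5 in D# minor, so V7.

i6 - iv6 - V7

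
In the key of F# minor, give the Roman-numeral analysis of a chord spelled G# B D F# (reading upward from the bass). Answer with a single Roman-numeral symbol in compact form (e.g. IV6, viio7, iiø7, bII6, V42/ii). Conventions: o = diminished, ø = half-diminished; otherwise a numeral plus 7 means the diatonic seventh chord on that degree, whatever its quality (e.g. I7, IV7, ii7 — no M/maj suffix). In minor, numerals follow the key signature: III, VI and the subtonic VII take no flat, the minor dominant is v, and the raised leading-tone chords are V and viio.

The pitches G#-B-D-F# form a half-diminished seventh chord rooted on G#.
G# is scale degree 2 in F# minor, and a half-diminished seventh chord on that degree is written iiø7.

iiø7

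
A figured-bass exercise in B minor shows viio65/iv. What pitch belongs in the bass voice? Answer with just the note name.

The applied chord viio65/iv is rooted on D#: D#-F#-A-C.
The figure 65 means first inversion — the third is in the bass.

F#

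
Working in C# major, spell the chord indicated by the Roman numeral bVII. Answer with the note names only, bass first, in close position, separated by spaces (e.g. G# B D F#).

B D# F#

Scale degree 7 in C# major is B#; lowering it a half step gives B. bVII is a major triad on the lowered seventh degree (the subtonic), borrowed from the parallel minor.
So the chord is B-D#-F#.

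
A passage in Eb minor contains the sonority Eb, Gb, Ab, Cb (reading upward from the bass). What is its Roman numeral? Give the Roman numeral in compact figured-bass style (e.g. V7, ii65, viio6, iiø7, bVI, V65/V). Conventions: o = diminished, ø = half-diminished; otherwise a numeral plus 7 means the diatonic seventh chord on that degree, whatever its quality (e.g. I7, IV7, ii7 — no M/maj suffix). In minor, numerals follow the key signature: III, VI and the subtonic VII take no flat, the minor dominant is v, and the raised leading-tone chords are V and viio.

The pitches Ab-Cb-Eb-Gb form a minor seventh chord rooted on Ab.
In Eb minor, Ab is the subdominant; the diatonic minor seventh chord there is iv7.
With Eb in the bass the chord is in second inversion, so the figured bass is 43.

iv43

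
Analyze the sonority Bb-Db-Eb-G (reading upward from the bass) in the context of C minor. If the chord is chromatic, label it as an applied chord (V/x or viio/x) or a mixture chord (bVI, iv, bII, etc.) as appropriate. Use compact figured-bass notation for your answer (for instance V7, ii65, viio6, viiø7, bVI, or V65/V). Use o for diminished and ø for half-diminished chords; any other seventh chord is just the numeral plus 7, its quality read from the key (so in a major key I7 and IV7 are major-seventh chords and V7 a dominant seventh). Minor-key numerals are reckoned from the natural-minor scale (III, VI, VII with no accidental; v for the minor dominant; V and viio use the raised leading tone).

V43/VI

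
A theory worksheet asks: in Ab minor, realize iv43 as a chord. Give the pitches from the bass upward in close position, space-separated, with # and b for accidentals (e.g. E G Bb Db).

In Ab minor, scale degree 4 is Db, and the diatonic chord built there is a minor seventh chord.
Stacking thirds from Db gives Db-Fb-Ab-Cb.
The figured bass 43 indicates second inversion, placing the fifth (Ab) in the bass: Ab-Cb-Db-Fb.

Ab Cb Db Fb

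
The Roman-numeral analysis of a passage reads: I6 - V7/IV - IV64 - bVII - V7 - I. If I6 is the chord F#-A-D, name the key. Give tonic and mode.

I6 is given as F#-A-D — a major triad with root D.
If D is scale degree 1 and the mode makes that degree carry a major triad, the tonic is D and the mode is major.

D major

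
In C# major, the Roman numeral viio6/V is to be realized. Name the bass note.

A#

The applied chord viio6/V is rooted on F##: F##-A#-C#.
The figure 6 means first inversion — the third is in the bass.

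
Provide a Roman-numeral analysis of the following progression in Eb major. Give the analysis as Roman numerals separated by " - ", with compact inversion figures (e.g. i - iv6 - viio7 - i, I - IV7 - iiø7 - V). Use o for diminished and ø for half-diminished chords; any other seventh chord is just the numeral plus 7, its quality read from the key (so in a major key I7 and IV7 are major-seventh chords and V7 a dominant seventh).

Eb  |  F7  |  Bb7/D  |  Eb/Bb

Eb has root Eb, degree 1 in Eb major, so I.
F7 is the secondary dominant of V (dominant seventh chord on F): V7/V.
Bb7/D has root Bb, degree 5 in Eb major, so V65.
Eb/Bb: root Eb is the tonic; major triad there is I64.

I - V7/V - V65 - I64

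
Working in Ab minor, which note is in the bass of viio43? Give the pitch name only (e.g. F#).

Db

viio in Ab minor has root G; the chord is G-Bb-Db-Fb.
The figure 43 means second inversion — the fifth is in the bass.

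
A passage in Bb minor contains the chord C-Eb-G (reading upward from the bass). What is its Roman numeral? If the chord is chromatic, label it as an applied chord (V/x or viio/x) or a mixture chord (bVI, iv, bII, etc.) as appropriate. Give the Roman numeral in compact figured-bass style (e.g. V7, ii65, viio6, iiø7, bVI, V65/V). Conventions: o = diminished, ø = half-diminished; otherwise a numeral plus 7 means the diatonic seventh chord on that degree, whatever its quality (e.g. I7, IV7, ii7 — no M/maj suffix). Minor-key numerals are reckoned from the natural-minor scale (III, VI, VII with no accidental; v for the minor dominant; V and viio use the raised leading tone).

The pitches C-Eb-G form a minor triad rooted on C.
C is the second degree of Bb minor. This is the minor supertonic, borrowed from the parallel major (the Dorian ii).

ii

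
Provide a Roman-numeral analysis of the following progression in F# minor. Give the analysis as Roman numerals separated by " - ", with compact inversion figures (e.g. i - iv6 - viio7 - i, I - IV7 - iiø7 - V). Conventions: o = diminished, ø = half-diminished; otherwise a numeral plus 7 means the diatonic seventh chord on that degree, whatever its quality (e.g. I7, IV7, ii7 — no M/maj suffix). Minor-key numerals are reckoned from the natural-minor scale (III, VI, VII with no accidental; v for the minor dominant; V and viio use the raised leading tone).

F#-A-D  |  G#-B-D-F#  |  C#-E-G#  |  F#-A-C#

VI6 - iiø7 - v - i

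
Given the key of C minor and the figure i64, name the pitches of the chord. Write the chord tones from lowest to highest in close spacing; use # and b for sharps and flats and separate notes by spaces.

The numeral's case and figure indicate a minor triad. In C minor its root, the first degree, is C.
That chord is spelled C-Eb-G.
The figured bass 64 indicates second inversion, placing the fifth (G) in the bass: G-C-Eb.

G C Eb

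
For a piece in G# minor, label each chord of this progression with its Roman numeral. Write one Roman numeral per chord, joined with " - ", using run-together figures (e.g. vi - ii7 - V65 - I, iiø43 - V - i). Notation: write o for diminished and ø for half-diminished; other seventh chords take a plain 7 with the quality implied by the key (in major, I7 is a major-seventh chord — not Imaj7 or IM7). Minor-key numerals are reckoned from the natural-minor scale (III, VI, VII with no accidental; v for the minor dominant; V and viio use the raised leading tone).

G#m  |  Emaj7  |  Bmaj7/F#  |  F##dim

G#m has root G#, degree 1 in G# minor, so i.
Emaj7: root E is the submediant; major seventh chord there is VI7.
Bmaj7/F#: major seventh chord on B = scale degree 3 → III43.
F##dim: root F## is the leading tone; diminished triad there is viio.

i - VI7 - III43 - viio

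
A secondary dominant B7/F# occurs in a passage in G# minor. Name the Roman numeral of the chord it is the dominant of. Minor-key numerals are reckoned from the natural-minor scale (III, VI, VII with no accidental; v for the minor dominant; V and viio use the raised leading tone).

VI

The chord is a dominant seventh chord on B.
A dominant resolves down a perfect fifth: B → E. In G# minor, E is scale degree 6, i.e. VI.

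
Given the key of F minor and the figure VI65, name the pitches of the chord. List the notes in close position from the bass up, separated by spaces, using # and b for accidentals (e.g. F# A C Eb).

F Ab C Db

The numeral's case and figure indicate a major seventh chord. In F minor its root, scale degree 6, is Db.
That chord is spelled Db-F-Ab-C.
The figured bass 65 indicates first inversion, placing the third (F) in the bass: F-Ab-C-Db.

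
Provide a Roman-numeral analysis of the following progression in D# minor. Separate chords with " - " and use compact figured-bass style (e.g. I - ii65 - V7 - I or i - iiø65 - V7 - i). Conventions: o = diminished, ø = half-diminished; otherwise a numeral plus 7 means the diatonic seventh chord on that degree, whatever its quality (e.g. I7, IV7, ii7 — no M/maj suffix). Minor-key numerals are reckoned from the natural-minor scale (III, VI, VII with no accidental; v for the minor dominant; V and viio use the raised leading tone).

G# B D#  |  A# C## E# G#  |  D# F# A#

G#-B-D#: root G# is the subdominant; minor triad there is iv.
A#-C##-E#-G#: dominant seventh chord on A# = scale degree 5 → V7.
D#-F#-A#: root D# is the tonic; minor triad there is i.

iv - V7 - i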